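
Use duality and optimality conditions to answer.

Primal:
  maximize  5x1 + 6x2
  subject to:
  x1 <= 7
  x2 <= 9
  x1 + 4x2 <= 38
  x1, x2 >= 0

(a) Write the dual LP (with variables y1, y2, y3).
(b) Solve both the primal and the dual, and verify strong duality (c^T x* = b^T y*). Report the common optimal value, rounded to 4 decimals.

The standard primal-dual pair for 'max c^T x s.t. A x <= b, x >= 0' is:
  Dual:  min b^T y  s.t.  A^T y >= c,  y >= 0.

So the dual LP is:
  minimize  7y1 + 9y2 + 38y3
  subject to:
    y1 + y3 >= 5
    y2 + 4y3 >= 6
    y1, y2, y3 >= 0

Solving the primal: x* = (7, 7.75).
  primal value c^T x* = 81.5.
Solving the dual: y* = (3.5, 0, 1.5).
  dual value b^T y* = 81.5.
Strong duality: c^T x* = b^T y*. Confirmed.

81.5


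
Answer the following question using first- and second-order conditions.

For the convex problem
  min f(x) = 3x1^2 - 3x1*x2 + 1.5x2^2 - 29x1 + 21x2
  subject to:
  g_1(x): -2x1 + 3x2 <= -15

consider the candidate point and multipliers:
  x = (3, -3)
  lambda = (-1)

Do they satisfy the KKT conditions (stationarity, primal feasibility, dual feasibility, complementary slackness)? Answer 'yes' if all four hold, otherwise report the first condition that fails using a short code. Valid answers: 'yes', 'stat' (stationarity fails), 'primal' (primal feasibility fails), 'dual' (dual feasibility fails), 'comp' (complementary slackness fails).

Gradient of f: grad f(x) = Q x + c = (-2, 3)
Constraint values g_i(x) = a_i^T x - b_i:
  g_1((3, -3)) = 0
Stationarity residual: grad f(x) + sum_i lambda_i a_i = (0, 0)
  -> stationarity OK
Primal feasibility (all g_i <= 0): OK
Dual feasibility (all lambda_i >= 0): FAILS
Complementary slackness (lambda_i * g_i(x) = 0 for all i): OK

Verdict: the first failing condition is dual_feasibility -> dual.

dual


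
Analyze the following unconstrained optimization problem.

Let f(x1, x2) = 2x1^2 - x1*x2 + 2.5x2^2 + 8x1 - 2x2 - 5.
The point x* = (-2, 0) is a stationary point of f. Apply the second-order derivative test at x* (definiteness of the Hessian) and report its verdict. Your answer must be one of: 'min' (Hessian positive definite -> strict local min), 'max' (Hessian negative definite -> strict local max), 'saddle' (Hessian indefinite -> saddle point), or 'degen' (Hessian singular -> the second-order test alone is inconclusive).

Compute the Hessian H = grad^2 f:
  H = [[4, -1], [-1, 5]]
Verify stationarity: grad f(x*) = H x* + g = (0, 0).
Eigenvalues of H: 3.382, 5.618.
Both eigenvalues > 0, so H is positive definite -> x* is a strict local min.

min


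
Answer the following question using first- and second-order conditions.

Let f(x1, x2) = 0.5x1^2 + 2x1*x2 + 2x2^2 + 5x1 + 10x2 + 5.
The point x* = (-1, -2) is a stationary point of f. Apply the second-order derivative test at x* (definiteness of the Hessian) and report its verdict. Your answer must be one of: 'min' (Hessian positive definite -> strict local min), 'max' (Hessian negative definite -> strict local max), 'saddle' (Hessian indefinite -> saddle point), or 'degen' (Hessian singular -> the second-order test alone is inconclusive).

Compute the Hessian H = grad^2 f:
  H = [[1, 2], [2, 4]]
Verify stationarity: grad f(x*) = H x* + g = (0, 0).
Eigenvalues of H: 0, 5.
H has a zero eigenvalue (singular; positive semidefinite but not definite), so H is neither positive definite, negative definite, nor indefinite. The second-order test alone is inconclusive -> degen.
(Indeed, f is constant along the null direction of H through x*, so x* is not a strict local extremum.)

degen


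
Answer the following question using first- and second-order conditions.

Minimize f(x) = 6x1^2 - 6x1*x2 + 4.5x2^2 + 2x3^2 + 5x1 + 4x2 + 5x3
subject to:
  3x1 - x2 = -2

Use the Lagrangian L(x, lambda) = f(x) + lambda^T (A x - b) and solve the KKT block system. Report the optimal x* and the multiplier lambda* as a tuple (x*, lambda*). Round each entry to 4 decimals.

Form the Lagrangian:
  L(x, lambda) = (1/2) x^T Q x + c^T x + lambda^T (A x - b)
Stationarity (grad_x L = 0): Q x + c + A^T lambda = 0.
Primal feasibility: A x = b.

This gives the KKT block system:
  [ Q   A^T ] [ x     ]   [-c ]
  [ A    0  ] [ lambda ] = [ b ]

Solving the linear system:
  x*      = (-1.0351, -1.1053, -1.25)
  lambda* = (0.2632)
  f(x*)   = -7.6601

x* = (-1.0351, -1.1053, -1.25), lambda* = (0.2632)


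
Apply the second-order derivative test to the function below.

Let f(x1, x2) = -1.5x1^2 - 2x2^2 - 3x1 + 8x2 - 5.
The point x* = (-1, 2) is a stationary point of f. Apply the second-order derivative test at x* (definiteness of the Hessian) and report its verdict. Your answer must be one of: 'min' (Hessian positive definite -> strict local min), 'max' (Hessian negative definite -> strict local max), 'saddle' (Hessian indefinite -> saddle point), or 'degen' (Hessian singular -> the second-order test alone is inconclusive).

Compute the Hessian H = grad^2 f:
  H = [[-3, 0], [0, -4]]
Verify stationarity: grad f(x*) = H x* + g = (0, 0).
Eigenvalues of H: -4, -3.
Both eigenvalues < 0, so H is negative definite -> x* is a strict local max.

max


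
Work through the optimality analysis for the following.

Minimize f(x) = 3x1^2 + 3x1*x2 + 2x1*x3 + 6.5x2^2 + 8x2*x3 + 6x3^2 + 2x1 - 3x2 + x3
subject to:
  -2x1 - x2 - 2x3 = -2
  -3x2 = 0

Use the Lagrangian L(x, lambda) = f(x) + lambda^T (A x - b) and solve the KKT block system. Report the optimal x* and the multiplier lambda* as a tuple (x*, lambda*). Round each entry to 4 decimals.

Form the Lagrangian:
  L(x, lambda) = (1/2) x^T Q x + c^T x + lambda^T (A x - b)
Stationarity (grad_x L = 0): Q x + c + A^T lambda = 0.
Primal feasibility: A x = b.

This gives the KKT block system:
  [ Q   A^T ] [ x     ]   [-c ]
  [ A    0  ] [ lambda ] = [ b ]

Solving the linear system:
  x*      = (0.6429, 0, 0.3571)
  lambda* = (3.2857, -0.5)
  f(x*)   = 4.1071

x* = (0.6429, 0, 0.3571), lambda* = (3.2857, -0.5)


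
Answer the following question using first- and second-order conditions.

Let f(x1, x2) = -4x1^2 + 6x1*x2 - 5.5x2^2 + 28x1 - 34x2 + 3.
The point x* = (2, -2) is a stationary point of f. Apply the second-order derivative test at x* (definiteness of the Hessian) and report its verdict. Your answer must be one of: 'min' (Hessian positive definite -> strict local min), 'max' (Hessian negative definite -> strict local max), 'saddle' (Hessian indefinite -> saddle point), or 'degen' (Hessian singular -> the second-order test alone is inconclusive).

Compute the Hessian H = grad^2 f:
  H = [[-8, 6], [6, -11]]
Verify stationarity: grad f(x*) = H x* + g = (0, 0).
Eigenvalues of H: -15.6847, -3.3153.
Both eigenvalues < 0, so H is negative definite -> x* is a strict local max.

max


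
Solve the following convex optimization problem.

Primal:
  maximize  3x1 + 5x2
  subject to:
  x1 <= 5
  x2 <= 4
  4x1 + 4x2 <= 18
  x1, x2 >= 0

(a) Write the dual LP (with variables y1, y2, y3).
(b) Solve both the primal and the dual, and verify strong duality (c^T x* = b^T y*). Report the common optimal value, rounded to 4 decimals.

The standard primal-dual pair for 'max c^T x s.t. A x <= b, x >= 0' is:
  Dual:  min b^T y  s.t.  A^T y >= c,  y >= 0.

So the dual LP is:
  minimize  5y1 + 4y2 + 18y3
  subject to:
    y1 + 4y3 >= 3
    y2 + 4y3 >= 5
    y1, y2, y3 >= 0

Solving the primal: x* = (0.5, 4).
  primal value c^T x* = 21.5.
Solving the dual: y* = (0, 2, 0.75).
  dual value b^T y* = 21.5.
Strong duality: c^T x* = b^T y*. Confirmed.

21.5


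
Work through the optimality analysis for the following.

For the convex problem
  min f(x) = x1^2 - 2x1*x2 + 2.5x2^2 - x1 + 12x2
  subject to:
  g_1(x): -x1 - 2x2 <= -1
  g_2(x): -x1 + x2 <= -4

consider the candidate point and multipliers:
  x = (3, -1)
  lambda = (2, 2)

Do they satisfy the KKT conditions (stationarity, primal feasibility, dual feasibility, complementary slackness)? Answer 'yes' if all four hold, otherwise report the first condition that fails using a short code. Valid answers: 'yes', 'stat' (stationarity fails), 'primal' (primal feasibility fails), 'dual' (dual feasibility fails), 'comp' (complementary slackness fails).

Gradient of f: grad f(x) = Q x + c = (7, 1)
Constraint values g_i(x) = a_i^T x - b_i:
  g_1((3, -1)) = 0
  g_2((3, -1)) = 0
Stationarity residual: grad f(x) + sum_i lambda_i a_i = (3, -1)
  -> stationarity FAILS
Primal feasibility (all g_i <= 0): OK
Dual feasibility (all lambda_i >= 0): OK
Complementary slackness (lambda_i * g_i(x) = 0 for all i): OK

Verdict: the first failing condition is stationarity -> stat.

stat


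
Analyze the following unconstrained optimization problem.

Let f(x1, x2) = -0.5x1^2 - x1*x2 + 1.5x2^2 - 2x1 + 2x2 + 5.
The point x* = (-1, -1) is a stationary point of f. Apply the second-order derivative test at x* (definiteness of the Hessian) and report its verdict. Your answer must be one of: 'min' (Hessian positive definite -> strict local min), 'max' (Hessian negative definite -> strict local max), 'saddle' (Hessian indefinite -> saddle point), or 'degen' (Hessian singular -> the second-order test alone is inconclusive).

Compute the Hessian H = grad^2 f:
  H = [[-1, -1], [-1, 3]]
Verify stationarity: grad f(x*) = H x* + g = (0, 0).
Eigenvalues of H: -1.2361, 3.2361.
Eigenvalues have mixed signs, so H is indefinite -> x* is a saddle point.

saddle


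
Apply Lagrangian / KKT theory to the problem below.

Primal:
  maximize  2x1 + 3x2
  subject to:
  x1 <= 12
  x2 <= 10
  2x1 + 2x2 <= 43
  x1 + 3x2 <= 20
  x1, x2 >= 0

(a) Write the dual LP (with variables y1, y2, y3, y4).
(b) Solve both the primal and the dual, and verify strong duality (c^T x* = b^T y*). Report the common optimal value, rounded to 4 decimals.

The standard primal-dual pair for 'max c^T x s.t. A x <= b, x >= 0' is:
  Dual:  min b^T y  s.t.  A^T y >= c,  y >= 0.

So the dual LP is:
  minimize  12y1 + 10y2 + 43y3 + 20y4
  subject to:
    y1 + 2y3 + y4 >= 2
    y2 + 2y3 + 3y4 >= 3
    y1, y2, y3, y4 >= 0

Solving the primal: x* = (12, 2.6667).
  primal value c^T x* = 32.
Solving the dual: y* = (1, 0, 0, 1).
  dual value b^T y* = 32.
Strong duality: c^T x* = b^T y*. Confirmed.

32


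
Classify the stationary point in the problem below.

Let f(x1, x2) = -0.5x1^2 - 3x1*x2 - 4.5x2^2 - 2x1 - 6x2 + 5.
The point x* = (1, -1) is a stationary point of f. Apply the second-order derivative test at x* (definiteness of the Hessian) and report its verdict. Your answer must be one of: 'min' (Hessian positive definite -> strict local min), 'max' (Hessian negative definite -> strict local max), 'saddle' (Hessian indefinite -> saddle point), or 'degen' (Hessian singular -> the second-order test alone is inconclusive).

Compute the Hessian H = grad^2 f:
  H = [[-1, -3], [-3, -9]]
Verify stationarity: grad f(x*) = H x* + g = (0, 0).
Eigenvalues of H: -10, 0.
H has a zero eigenvalue (singular; negative semidefinite but not definite), so H is neither positive definite, negative definite, nor indefinite. The second-order test alone is inconclusive -> degen.
(Indeed, f is constant along the null direction of H through x*, so x* is not a strict local extremum.)

degen


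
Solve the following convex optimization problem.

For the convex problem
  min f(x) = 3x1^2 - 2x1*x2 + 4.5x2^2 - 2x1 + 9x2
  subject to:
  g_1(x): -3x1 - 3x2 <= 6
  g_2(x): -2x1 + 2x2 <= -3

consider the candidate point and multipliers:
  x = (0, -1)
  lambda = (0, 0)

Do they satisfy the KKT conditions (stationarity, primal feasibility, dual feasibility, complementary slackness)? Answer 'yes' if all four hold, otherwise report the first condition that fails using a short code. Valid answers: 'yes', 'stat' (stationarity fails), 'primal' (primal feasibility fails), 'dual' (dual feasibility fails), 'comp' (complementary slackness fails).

Gradient of f: grad f(x) = Q x + c = (0, 0)
Constraint values g_i(x) = a_i^T x - b_i:
  g_1((0, -1)) = -3
  g_2((0, -1)) = 1
Stationarity residual: grad f(x) + sum_i lambda_i a_i = (0, 0)
  -> stationarity OK
Primal feasibility (all g_i <= 0): FAILS
Dual feasibility (all lambda_i >= 0): OK
Complementary slackness (lambda_i * g_i(x) = 0 for all i): OK

Verdict: the first failing condition is primal_feasibility -> primal.

primal


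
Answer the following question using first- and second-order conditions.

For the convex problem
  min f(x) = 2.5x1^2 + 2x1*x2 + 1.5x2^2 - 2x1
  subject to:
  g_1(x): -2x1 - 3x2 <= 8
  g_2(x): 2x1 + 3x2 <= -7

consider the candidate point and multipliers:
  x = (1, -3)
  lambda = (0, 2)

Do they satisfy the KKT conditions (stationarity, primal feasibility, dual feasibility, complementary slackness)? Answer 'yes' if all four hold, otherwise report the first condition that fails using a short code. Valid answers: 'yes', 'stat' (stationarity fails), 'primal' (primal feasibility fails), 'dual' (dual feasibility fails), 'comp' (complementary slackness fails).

Gradient of f: grad f(x) = Q x + c = (-3, -7)
Constraint values g_i(x) = a_i^T x - b_i:
  g_1((1, -3)) = -1
  g_2((1, -3)) = 0
Stationarity residual: grad f(x) + sum_i lambda_i a_i = (1, -1)
  -> stationarity FAILS
Primal feasibility (all g_i <= 0): OK
Dual feasibility (all lambda_i >= 0): OK
Complementary slackness (lambda_i * g_i(x) = 0 for all i): OK

Verdict: the first failing condition is stationarity -> stat.

stat


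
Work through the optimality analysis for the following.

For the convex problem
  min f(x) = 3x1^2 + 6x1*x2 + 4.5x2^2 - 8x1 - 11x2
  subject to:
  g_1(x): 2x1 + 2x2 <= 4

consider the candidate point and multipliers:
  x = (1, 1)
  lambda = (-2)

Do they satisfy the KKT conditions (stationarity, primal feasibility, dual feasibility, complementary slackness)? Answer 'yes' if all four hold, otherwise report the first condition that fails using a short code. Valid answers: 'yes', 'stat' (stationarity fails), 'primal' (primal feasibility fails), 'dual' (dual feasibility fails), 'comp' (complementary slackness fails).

Gradient of f: grad f(x) = Q x + c = (4, 4)
Constraint values g_i(x) = a_i^T x - b_i:
  g_1((1, 1)) = 0
Stationarity residual: grad f(x) + sum_i lambda_i a_i = (0, 0)
  -> stationarity OK
Primal feasibility (all g_i <= 0): OK
Dual feasibility (all lambda_i >= 0): FAILS
Complementary slackness (lambda_i * g_i(x) = 0 for all i): OK

Verdict: the first failing condition is dual_feasibility -> dual.

dual


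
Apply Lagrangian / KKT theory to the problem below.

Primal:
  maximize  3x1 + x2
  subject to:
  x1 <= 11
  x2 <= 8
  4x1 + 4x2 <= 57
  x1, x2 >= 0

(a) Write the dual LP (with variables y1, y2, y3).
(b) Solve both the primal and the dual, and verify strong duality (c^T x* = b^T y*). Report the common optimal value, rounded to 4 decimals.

The standard primal-dual pair for 'max c^T x s.t. A x <= b, x >= 0' is:
  Dual:  min b^T y  s.t.  A^T y >= c,  y >= 0.

So the dual LP is:
  minimize  11y1 + 8y2 + 57y3
  subject to:
    y1 + 4y3 >= 3
    y2 + 4y3 >= 1
    y1, y2, y3 >= 0

Solving the primal: x* = (11, 3.25).
  primal value c^T x* = 36.25.
Solving the dual: y* = (2, 0, 0.25).
  dual value b^T y* = 36.25.
Strong duality: c^T x* = b^T y*. Confirmed.

36.25


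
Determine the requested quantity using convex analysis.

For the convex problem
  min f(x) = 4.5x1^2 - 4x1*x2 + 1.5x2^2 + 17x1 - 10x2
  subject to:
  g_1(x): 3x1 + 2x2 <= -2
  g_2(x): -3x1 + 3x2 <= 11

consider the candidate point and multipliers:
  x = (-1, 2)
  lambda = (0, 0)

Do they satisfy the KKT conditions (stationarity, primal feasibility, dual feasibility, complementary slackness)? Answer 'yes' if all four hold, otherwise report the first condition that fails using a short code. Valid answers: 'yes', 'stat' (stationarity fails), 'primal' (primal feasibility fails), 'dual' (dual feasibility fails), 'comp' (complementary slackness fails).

Gradient of f: grad f(x) = Q x + c = (0, 0)
Constraint values g_i(x) = a_i^T x - b_i:
  g_1((-1, 2)) = 3
  g_2((-1, 2)) = -2
Stationarity residual: grad f(x) + sum_i lambda_i a_i = (0, 0)
  -> stationarity OK
Primal feasibility (all g_i <= 0): FAILS
Dual feasibility (all lambda_i >= 0): OK
Complementary slackness (lambda_i * g_i(x) = 0 for all i): OK

Verdict: the first failing condition is primal_feasibility -> primal.

primal


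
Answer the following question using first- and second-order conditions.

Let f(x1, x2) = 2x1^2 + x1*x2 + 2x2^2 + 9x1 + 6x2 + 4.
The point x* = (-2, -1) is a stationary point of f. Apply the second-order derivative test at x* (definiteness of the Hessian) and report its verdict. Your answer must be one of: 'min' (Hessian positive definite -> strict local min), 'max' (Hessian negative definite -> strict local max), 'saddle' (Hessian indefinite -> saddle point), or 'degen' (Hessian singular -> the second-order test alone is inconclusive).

Compute the Hessian H = grad^2 f:
  H = [[4, 1], [1, 4]]
Verify stationarity: grad f(x*) = H x* + g = (0, 0).
Eigenvalues of H: 3, 5.
Both eigenvalues > 0, so H is positive definite -> x* is a strict local min.

min


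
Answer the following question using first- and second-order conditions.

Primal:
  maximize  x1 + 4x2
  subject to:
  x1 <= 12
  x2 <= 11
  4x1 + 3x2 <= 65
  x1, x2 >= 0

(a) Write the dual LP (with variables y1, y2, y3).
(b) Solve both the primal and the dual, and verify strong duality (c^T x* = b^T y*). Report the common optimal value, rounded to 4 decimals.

The standard primal-dual pair for 'max c^T x s.t. A x <= b, x >= 0' is:
  Dual:  min b^T y  s.t.  A^T y >= c,  y >= 0.

So the dual LP is:
  minimize  12y1 + 11y2 + 65y3
  subject to:
    y1 + 4y3 >= 1
    y2 + 3y3 >= 4
    y1, y2, y3 >= 0

Solving the primal: x* = (8, 11).
  primal value c^T x* = 52.
Solving the dual: y* = (0, 3.25, 0.25).
  dual value b^T y* = 52.
Strong duality: c^T x* = b^T y*. Confirmed.

52


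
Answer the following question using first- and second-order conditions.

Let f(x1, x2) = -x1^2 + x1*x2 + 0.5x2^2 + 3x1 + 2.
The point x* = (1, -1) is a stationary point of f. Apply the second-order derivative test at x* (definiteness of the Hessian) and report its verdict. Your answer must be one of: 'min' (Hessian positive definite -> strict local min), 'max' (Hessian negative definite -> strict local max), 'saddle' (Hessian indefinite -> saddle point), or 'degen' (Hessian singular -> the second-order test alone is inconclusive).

Compute the Hessian H = grad^2 f:
  H = [[-2, 1], [1, 1]]
Verify stationarity: grad f(x*) = H x* + g = (0, 0).
Eigenvalues of H: -2.3028, 1.3028.
Eigenvalues have mixed signs, so H is indefinite -> x* is a saddle point.

saddle


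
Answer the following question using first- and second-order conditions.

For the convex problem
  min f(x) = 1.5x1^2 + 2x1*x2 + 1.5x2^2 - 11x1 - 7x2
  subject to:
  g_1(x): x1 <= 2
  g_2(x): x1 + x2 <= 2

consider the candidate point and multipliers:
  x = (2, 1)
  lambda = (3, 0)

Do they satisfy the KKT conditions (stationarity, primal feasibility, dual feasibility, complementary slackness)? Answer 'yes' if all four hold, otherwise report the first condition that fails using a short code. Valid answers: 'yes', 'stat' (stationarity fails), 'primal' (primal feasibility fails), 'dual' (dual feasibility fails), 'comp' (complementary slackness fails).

Gradient of f: grad f(x) = Q x + c = (-3, 0)
Constraint values g_i(x) = a_i^T x - b_i:
  g_1((2, 1)) = 0
  g_2((2, 1)) = 1
Stationarity residual: grad f(x) + sum_i lambda_i a_i = (0, 0)
  -> stationarity OK
Primal feasibility (all g_i <= 0): FAILS
Dual feasibility (all lambda_i >= 0): OK
Complementary slackness (lambda_i * g_i(x) = 0 for all i): OK

Verdict: the first failing condition is primal_feasibility -> primal.

primal


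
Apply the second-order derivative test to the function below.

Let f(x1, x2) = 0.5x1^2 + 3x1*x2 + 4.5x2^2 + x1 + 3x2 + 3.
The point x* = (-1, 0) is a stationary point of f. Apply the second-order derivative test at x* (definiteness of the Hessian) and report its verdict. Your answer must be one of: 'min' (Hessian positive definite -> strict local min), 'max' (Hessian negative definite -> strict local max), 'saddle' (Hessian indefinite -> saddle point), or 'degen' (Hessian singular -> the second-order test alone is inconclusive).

Compute the Hessian H = grad^2 f:
  H = [[1, 3], [3, 9]]
Verify stationarity: grad f(x*) = H x* + g = (0, 0).
Eigenvalues of H: 0, 10.
H has a zero eigenvalue (singular; positive semidefinite but not definite), so H is neither positive definite, negative definite, nor indefinite. The second-order test alone is inconclusive -> degen.
(Indeed, f is constant along the null direction of H through x*, so x* is not a strict local extremum.)

degen


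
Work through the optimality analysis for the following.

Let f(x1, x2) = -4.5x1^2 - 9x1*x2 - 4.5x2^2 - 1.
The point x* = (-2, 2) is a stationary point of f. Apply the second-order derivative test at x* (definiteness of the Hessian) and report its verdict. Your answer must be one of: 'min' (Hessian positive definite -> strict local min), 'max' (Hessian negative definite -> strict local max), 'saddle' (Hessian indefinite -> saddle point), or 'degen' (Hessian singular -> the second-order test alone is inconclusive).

Compute the Hessian H = grad^2 f:
  H = [[-9, -9], [-9, -9]]
Verify stationarity: grad f(x*) = H x* + g = (0, 0).
Eigenvalues of H: -18, 0.
H has a zero eigenvalue (singular; negative semidefinite but not definite), so H is neither positive definite, negative definite, nor indefinite. The second-order test alone is inconclusive -> degen.
(Indeed, f is constant along the null direction of H through x*, so x* is not a strict local extremum.)

degen


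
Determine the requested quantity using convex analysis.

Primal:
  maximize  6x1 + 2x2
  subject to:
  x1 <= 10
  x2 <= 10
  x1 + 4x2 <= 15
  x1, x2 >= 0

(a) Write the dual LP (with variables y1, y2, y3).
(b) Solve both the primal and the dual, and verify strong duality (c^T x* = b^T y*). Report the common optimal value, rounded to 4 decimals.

The standard primal-dual pair for 'max c^T x s.t. A x <= b, x >= 0' is:
  Dual:  min b^T y  s.t.  A^T y >= c,  y >= 0.

So the dual LP is:
  minimize  10y1 + 10y2 + 15y3
  subject to:
    y1 + y3 >= 6
    y2 + 4y3 >= 2
    y1, y2, y3 >= 0

Solving the primal: x* = (10, 1.25).
  primal value c^T x* = 62.5.
Solving the dual: y* = (5.5, 0, 0.5).
  dual value b^T y* = 62.5.
Strong duality: c^T x* = b^T y*. Confirmed.

62.5


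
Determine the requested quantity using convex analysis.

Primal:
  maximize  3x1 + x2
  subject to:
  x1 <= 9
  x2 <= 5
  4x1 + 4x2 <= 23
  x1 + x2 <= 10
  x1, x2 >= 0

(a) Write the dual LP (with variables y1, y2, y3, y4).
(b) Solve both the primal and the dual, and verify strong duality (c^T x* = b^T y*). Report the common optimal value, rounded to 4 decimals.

The standard primal-dual pair for 'max c^T x s.t. A x <= b, x >= 0' is:
  Dual:  min b^T y  s.t.  A^T y >= c,  y >= 0.

So the dual LP is:
  minimize  9y1 + 5y2 + 23y3 + 10y4
  subject to:
    y1 + 4y3 + y4 >= 3
    y2 + 4y3 + y4 >= 1
    y1, y2, y3, y4 >= 0

Solving the primal: x* = (5.75, 0).
  primal value c^T x* = 17.25.
Solving the dual: y* = (0, 0, 0.75, 0).
  dual value b^T y* = 17.25.
Strong duality: c^T x* = b^T y*. Confirmed.

17.25


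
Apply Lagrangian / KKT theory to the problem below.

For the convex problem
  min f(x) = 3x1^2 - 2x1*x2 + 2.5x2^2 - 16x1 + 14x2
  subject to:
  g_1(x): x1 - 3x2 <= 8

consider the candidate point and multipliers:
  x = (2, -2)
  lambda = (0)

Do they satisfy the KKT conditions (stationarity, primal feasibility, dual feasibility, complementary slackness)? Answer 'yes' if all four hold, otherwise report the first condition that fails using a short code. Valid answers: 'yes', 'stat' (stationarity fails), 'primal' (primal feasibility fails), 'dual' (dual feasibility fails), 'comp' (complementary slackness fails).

Gradient of f: grad f(x) = Q x + c = (0, 0)
Constraint values g_i(x) = a_i^T x - b_i:
  g_1((2, -2)) = 0
Stationarity residual: grad f(x) + sum_i lambda_i a_i = (0, 0)
  -> stationarity OK
Primal feasibility (all g_i <= 0): OK
Dual feasibility (all lambda_i >= 0): OK
Complementary slackness (lambda_i * g_i(x) = 0 for all i): OK

Verdict: yes, KKT holds.

yes


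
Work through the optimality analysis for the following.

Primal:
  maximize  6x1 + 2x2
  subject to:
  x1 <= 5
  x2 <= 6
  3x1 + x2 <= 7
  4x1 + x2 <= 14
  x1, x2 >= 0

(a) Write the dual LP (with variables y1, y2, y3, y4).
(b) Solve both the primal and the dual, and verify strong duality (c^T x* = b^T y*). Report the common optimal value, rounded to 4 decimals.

The standard primal-dual pair for 'max c^T x s.t. A x <= b, x >= 0' is:
  Dual:  min b^T y  s.t.  A^T y >= c,  y >= 0.

So the dual LP is:
  minimize  5y1 + 6y2 + 7y3 + 14y4
  subject to:
    y1 + 3y3 + 4y4 >= 6
    y2 + y3 + y4 >= 2
    y1, y2, y3, y4 >= 0

Solving the primal: x* = (0.3333, 6).
  primal value c^T x* = 14.
Solving the dual: y* = (0, 0, 2, 0).
  dual value b^T y* = 14.
Strong duality: c^T x* = b^T y*. Confirmed.

14


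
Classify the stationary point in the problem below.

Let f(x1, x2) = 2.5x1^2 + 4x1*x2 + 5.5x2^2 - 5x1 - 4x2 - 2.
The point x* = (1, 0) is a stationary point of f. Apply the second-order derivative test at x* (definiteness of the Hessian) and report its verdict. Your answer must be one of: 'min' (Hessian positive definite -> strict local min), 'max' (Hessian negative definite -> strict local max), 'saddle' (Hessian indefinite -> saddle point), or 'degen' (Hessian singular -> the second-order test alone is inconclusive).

Compute the Hessian H = grad^2 f:
  H = [[5, 4], [4, 11]]
Verify stationarity: grad f(x*) = H x* + g = (0, 0).
Eigenvalues of H: 3, 13.
Both eigenvalues > 0, so H is positive definite -> x* is a strict local min.

min


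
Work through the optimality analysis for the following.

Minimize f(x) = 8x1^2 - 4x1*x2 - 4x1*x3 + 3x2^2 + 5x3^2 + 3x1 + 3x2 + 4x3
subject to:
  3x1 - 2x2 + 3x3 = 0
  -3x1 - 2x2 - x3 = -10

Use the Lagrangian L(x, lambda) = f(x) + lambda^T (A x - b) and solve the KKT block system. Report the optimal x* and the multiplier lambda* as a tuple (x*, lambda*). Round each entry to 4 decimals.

Form the Lagrangian:
  L(x, lambda) = (1/2) x^T Q x + c^T x + lambda^T (A x - b)
Stationarity (grad_x L = 0): Q x + c + A^T lambda = 0.
Primal feasibility: A x = b.

This gives the KKT block system:
  [ Q   A^T ] [ x     ]   [-c ]
  [ A    0  ] [ lambda ] = [ b ]

Solving the linear system:
  x*      = (1.4134, 2.69, 0.38)
  lambda* = (1.1493, 5.5939)
  f(x*)   = 34.8847

x* = (1.4134, 2.69, 0.38), lambda* = (1.1493, 5.5939)


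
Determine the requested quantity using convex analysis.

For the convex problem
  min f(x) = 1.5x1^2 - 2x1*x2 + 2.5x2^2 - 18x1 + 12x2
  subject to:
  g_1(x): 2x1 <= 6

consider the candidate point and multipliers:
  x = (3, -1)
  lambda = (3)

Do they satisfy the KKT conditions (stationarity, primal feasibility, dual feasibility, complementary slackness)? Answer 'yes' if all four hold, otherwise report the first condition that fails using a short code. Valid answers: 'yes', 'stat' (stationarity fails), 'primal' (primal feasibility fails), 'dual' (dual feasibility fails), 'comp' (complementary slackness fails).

Gradient of f: grad f(x) = Q x + c = (-7, 1)
Constraint values g_i(x) = a_i^T x - b_i:
  g_1((3, -1)) = 0
Stationarity residual: grad f(x) + sum_i lambda_i a_i = (-1, 1)
  -> stationarity FAILS
Primal feasibility (all g_i <= 0): OK
Dual feasibility (all lambda_i >= 0): OK
Complementary slackness (lambda_i * g_i(x) = 0 for all i): OK

Verdict: the first failing condition is stationarity -> stat.

stat


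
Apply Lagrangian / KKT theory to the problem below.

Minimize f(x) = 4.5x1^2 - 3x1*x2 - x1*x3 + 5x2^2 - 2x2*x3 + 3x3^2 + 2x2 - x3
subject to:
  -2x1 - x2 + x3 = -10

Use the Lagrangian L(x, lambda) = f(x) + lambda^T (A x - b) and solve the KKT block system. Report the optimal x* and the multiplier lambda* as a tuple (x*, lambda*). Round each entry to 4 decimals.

Form the Lagrangian:
  L(x, lambda) = (1/2) x^T Q x + c^T x + lambda^T (A x - b)
Stationarity (grad_x L = 0): Q x + c + A^T lambda = 0.
Primal feasibility: A x = b.

This gives the KKT block system:
  [ Q   A^T ] [ x     ]   [-c ]
  [ A    0  ] [ lambda ] = [ b ]

Solving the linear system:
  x*      = (3.5783, 2.0572, -0.7861)
  lambda* = (13.4096)
  f(x*)   = 69.4985

x* = (3.5783, 2.0572, -0.7861), lambda* = (13.4096)


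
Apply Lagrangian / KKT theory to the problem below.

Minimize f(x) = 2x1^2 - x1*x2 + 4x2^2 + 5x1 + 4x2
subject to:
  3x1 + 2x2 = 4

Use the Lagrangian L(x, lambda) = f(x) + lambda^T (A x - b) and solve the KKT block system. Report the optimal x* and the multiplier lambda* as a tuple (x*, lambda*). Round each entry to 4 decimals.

Form the Lagrangian:
  L(x, lambda) = (1/2) x^T Q x + c^T x + lambda^T (A x - b)
Stationarity (grad_x L = 0): Q x + c + A^T lambda = 0.
Primal feasibility: A x = b.

This gives the KKT block system:
  [ Q   A^T ] [ x     ]   [-c ]
  [ A    0  ] [ lambda ] = [ b ]

Solving the linear system:
  x*      = (1.08, 0.38)
  lambda* = (-2.98)
  f(x*)   = 9.42

x* = (1.08, 0.38), lambda* = (-2.98)


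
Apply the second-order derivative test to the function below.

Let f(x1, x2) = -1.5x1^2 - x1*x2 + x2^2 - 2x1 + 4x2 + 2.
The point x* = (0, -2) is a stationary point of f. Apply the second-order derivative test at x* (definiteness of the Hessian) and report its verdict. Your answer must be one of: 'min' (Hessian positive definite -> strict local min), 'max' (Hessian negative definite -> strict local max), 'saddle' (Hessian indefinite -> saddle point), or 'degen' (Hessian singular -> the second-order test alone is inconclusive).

Compute the Hessian H = grad^2 f:
  H = [[-3, -1], [-1, 2]]
Verify stationarity: grad f(x*) = H x* + g = (0, 0).
Eigenvalues of H: -3.1926, 2.1926.
Eigenvalues have mixed signs, so H is indefinite -> x* is a saddle point.

saddle


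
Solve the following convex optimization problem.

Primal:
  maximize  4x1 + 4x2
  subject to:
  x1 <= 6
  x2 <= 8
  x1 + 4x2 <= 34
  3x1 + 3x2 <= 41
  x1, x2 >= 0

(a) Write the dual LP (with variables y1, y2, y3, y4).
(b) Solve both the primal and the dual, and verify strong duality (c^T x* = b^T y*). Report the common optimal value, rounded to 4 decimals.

The standard primal-dual pair for 'max c^T x s.t. A x <= b, x >= 0' is:
  Dual:  min b^T y  s.t.  A^T y >= c,  y >= 0.

So the dual LP is:
  minimize  6y1 + 8y2 + 34y3 + 41y4
  subject to:
    y1 + y3 + 3y4 >= 4
    y2 + 4y3 + 3y4 >= 4
    y1, y2, y3, y4 >= 0

Solving the primal: x* = (6, 7).
  primal value c^T x* = 52.
Solving the dual: y* = (3, 0, 1, 0).
  dual value b^T y* = 52.
Strong duality: c^T x* = b^T y*. Confirmed.

52


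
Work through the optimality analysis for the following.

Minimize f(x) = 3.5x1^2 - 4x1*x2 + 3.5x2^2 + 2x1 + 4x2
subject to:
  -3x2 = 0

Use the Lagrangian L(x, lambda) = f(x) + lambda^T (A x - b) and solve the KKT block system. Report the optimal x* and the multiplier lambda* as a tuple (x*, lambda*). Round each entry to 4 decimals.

Form the Lagrangian:
  L(x, lambda) = (1/2) x^T Q x + c^T x + lambda^T (A x - b)
Stationarity (grad_x L = 0): Q x + c + A^T lambda = 0.
Primal feasibility: A x = b.

This gives the KKT block system:
  [ Q   A^T ] [ x     ]   [-c ]
  [ A    0  ] [ lambda ] = [ b ]

Solving the linear system:
  x*      = (-0.2857, 0)
  lambda* = (1.7143)
  f(x*)   = -0.2857

x* = (-0.2857, 0), lambda* = (1.7143)


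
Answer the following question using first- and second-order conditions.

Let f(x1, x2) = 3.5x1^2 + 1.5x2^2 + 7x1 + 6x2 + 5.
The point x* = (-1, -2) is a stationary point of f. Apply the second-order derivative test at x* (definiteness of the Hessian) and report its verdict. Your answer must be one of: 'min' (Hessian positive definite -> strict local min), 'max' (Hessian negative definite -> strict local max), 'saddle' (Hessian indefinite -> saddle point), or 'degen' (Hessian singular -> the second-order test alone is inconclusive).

Compute the Hessian H = grad^2 f:
  H = [[7, 0], [0, 3]]
Verify stationarity: grad f(x*) = H x* + g = (0, 0).
Eigenvalues of H: 3, 7.
Both eigenvalues > 0, so H is positive definite -> x* is a strict local min.

min


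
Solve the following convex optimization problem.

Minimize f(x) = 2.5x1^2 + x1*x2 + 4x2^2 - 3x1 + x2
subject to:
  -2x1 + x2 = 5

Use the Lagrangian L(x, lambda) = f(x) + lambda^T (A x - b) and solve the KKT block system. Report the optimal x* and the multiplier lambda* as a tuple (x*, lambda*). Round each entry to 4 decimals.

Form the Lagrangian:
  L(x, lambda) = (1/2) x^T Q x + c^T x + lambda^T (A x - b)
Stationarity (grad_x L = 0): Q x + c + A^T lambda = 0.
Primal feasibility: A x = b.

This gives the KKT block system:
  [ Q   A^T ] [ x     ]   [-c ]
  [ A    0  ] [ lambda ] = [ b ]

Solving the linear system:
  x*      = (-2.0488, 0.9024)
  lambda* = (-6.1707)
  f(x*)   = 18.9512

x* = (-2.0488, 0.9024), lambda* = (-6.1707)


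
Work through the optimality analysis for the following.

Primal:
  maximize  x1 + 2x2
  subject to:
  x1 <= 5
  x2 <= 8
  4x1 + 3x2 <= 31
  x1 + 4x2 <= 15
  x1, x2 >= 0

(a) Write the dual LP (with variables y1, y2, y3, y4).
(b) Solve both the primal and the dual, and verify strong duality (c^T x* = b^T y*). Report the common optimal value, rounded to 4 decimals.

The standard primal-dual pair for 'max c^T x s.t. A x <= b, x >= 0' is:
  Dual:  min b^T y  s.t.  A^T y >= c,  y >= 0.

So the dual LP is:
  minimize  5y1 + 8y2 + 31y3 + 15y4
  subject to:
    y1 + 4y3 + y4 >= 1
    y2 + 3y3 + 4y4 >= 2
    y1, y2, y3, y4 >= 0

Solving the primal: x* = (5, 2.5).
  primal value c^T x* = 10.
Solving the dual: y* = (0.5, 0, 0, 0.5).
  dual value b^T y* = 10.
Strong duality: c^T x* = b^T y*. Confirmed.

10


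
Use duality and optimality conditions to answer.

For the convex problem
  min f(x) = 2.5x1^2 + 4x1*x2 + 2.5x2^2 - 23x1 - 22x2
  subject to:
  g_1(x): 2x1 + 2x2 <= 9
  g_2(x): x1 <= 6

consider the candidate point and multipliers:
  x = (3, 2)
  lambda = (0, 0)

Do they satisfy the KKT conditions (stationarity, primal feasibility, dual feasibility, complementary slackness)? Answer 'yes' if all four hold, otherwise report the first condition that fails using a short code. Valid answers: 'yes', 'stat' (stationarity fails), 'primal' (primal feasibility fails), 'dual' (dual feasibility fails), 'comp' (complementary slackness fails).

Gradient of f: grad f(x) = Q x + c = (0, 0)
Constraint values g_i(x) = a_i^T x - b_i:
  g_1((3, 2)) = 1
  g_2((3, 2)) = -3
Stationarity residual: grad f(x) + sum_i lambda_i a_i = (0, 0)
  -> stationarity OK
Primal feasibility (all g_i <= 0): FAILS
Dual feasibility (all lambda_i >= 0): OK
Complementary slackness (lambda_i * g_i(x) = 0 for all i): OK

Verdict: the first failing condition is primal_feasibility -> primal.

primal


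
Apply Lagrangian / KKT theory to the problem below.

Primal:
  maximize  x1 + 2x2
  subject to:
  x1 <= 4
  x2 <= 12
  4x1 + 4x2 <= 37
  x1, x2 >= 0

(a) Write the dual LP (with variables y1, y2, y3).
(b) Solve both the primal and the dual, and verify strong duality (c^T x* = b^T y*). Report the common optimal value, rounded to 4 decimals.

The standard primal-dual pair for 'max c^T x s.t. A x <= b, x >= 0' is:
  Dual:  min b^T y  s.t.  A^T y >= c,  y >= 0.

So the dual LP is:
  minimize  4y1 + 12y2 + 37y3
  subject to:
    y1 + 4y3 >= 1
    y2 + 4y3 >= 2
    y1, y2, y3 >= 0

Solving the primal: x* = (0, 9.25).
  primal value c^T x* = 18.5.
Solving the dual: y* = (0, 0, 0.5).
  dual value b^T y* = 18.5.
Strong duality: c^T x* = b^T y*. Confirmed.

18.5


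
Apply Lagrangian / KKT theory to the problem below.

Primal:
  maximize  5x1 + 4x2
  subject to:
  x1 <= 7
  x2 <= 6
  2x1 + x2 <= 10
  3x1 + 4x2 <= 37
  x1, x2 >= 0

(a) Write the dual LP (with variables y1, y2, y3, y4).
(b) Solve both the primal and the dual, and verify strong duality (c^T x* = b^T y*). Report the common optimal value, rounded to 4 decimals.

The standard primal-dual pair for 'max c^T x s.t. A x <= b, x >= 0' is:
  Dual:  min b^T y  s.t.  A^T y >= c,  y >= 0.

So the dual LP is:
  minimize  7y1 + 6y2 + 10y3 + 37y4
  subject to:
    y1 + 2y3 + 3y4 >= 5
    y2 + y3 + 4y4 >= 4
    y1, y2, y3, y4 >= 0

Solving the primal: x* = (2, 6).
  primal value c^T x* = 34.
Solving the dual: y* = (0, 1.5, 2.5, 0).
  dual value b^T y* = 34.
Strong duality: c^T x* = b^T y*. Confirmed.

34


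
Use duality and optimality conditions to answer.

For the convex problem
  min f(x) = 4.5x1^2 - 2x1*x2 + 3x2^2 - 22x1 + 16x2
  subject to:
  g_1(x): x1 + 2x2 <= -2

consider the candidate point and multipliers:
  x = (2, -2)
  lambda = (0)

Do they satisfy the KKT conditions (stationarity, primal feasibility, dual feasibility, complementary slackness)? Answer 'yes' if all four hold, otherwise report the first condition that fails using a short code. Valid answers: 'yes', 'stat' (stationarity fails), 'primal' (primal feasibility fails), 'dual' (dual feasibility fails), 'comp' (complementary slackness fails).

Gradient of f: grad f(x) = Q x + c = (0, 0)
Constraint values g_i(x) = a_i^T x - b_i:
  g_1((2, -2)) = 0
Stationarity residual: grad f(x) + sum_i lambda_i a_i = (0, 0)
  -> stationarity OK
Primal feasibility (all g_i <= 0): OK
Dual feasibility (all lambda_i >= 0): OK
Complementary slackness (lambda_i * g_i(x) = 0 for all i): OK

Verdict: yes, KKT holds.

yes


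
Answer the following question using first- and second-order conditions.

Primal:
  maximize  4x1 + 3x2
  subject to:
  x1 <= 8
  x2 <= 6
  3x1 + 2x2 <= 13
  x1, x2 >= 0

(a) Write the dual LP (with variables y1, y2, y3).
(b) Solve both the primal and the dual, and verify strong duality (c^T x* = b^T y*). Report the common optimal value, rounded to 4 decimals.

The standard primal-dual pair for 'max c^T x s.t. A x <= b, x >= 0' is:
  Dual:  min b^T y  s.t.  A^T y >= c,  y >= 0.

So the dual LP is:
  minimize  8y1 + 6y2 + 13y3
  subject to:
    y1 + 3y3 >= 4
    y2 + 2y3 >= 3
    y1, y2, y3 >= 0

Solving the primal: x* = (0.3333, 6).
  primal value c^T x* = 19.3333.
Solving the dual: y* = (0, 0.3333, 1.3333).
  dual value b^T y* = 19.3333.
Strong duality: c^T x* = b^T y*. Confirmed.

19.3333


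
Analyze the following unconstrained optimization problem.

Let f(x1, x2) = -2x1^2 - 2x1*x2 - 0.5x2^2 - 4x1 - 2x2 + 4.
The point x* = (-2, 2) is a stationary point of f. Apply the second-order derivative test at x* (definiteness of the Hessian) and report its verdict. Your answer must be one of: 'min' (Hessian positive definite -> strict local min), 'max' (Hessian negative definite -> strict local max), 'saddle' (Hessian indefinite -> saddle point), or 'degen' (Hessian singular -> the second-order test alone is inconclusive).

Compute the Hessian H = grad^2 f:
  H = [[-4, -2], [-2, -1]]
Verify stationarity: grad f(x*) = H x* + g = (0, 0).
Eigenvalues of H: -5, 0.
H has a zero eigenvalue (singular; negative semidefinite but not definite), so H is neither positive definite, negative definite, nor indefinite. The second-order test alone is inconclusive -> degen.
(Indeed, f is constant along the null direction of H through x*, so x* is not a strict local extremum.)

degen


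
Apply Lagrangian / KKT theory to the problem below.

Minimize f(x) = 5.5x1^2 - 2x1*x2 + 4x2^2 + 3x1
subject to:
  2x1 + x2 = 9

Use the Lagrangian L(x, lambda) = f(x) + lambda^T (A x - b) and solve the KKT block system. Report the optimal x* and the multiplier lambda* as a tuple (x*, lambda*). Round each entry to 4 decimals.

Form the Lagrangian:
  L(x, lambda) = (1/2) x^T Q x + c^T x + lambda^T (A x - b)
Stationarity (grad_x L = 0): Q x + c + A^T lambda = 0.
Primal feasibility: A x = b.

This gives the KKT block system:
  [ Q   A^T ] [ x     ]   [-c ]
  [ A    0  ] [ lambda ] = [ b ]

Solving the linear system:
  x*      = (3.1176, 2.7647)
  lambda* = (-15.8824)
  f(x*)   = 76.1471

x* = (3.1176, 2.7647), lambda* = (-15.8824)


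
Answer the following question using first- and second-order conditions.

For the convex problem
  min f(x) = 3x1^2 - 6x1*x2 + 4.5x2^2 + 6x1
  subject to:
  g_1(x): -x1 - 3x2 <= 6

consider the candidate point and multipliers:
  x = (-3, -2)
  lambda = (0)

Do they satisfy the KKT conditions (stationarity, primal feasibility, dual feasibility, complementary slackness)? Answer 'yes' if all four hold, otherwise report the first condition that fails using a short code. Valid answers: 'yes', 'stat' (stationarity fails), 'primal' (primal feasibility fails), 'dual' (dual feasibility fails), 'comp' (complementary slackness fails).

Gradient of f: grad f(x) = Q x + c = (0, 0)
Constraint values g_i(x) = a_i^T x - b_i:
  g_1((-3, -2)) = 3
Stationarity residual: grad f(x) + sum_i lambda_i a_i = (0, 0)
  -> stationarity OK
Primal feasibility (all g_i <= 0): FAILS
Dual feasibility (all lambda_i >= 0): OK
Complementary slackness (lambda_i * g_i(x) = 0 for all i): OK

Verdict: the first failing condition is primal_feasibility -> primal.

primal
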